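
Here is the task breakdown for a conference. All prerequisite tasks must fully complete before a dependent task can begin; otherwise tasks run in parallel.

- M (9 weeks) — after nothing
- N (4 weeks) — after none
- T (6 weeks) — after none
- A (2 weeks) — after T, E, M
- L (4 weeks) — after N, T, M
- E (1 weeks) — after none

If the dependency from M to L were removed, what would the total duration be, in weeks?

Before: longest chain M→L = 9+4 = 13, finish 13.
Without M→L, L's earliest start moves from 9 to 6.
New critical path: M→A = 9+2 = 11 ⇒ 11 weeks.

11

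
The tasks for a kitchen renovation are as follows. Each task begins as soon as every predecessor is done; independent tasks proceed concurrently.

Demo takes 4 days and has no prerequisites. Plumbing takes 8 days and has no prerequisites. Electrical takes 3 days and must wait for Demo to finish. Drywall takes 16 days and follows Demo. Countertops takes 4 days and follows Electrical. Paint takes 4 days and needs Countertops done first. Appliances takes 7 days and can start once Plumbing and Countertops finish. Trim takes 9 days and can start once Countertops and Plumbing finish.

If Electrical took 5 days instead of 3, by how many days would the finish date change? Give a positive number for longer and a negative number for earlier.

Critical path before the change: Demo→Electrical→Countertops→Trim = 4+3+4+9 = 20 giving 20 days.
Electrical lies on that path, so at 5 days the path becomes 22 days.
No other chain overtakes it, so the finish is 22 days.
Change in finish: 22 − 20 = +2 days.

2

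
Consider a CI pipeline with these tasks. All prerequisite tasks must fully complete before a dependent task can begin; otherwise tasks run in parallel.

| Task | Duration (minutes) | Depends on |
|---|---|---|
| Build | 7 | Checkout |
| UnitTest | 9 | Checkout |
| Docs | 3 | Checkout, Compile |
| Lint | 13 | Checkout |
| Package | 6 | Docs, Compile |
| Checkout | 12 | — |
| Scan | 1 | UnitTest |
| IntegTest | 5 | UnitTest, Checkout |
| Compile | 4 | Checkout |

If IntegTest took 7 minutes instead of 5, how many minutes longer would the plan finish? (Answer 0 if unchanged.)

The binding path is Checkout→UnitTest→IntegTest = 12+9+5 = 26; finish at 26 minutes.
IntegTest lies on that path, so at 7 minutes the path becomes 28 minutes.
No other chain overtakes it, so the finish is 28 minutes.
Change in finish: 28 − 26 = +2 minutes.

2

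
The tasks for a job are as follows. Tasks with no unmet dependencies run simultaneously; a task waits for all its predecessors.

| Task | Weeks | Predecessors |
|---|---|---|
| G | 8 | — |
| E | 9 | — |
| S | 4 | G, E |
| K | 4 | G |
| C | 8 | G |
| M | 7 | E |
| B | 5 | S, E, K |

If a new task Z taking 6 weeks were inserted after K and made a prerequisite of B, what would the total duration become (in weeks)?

23

Originally the schedule takes 18 weeks.
With Z inserted, B now waits for max(S, E, K, Z).
New critical path: G→K→Z→B = 8+4+6+5 = 23 ⇒ 23 weeks.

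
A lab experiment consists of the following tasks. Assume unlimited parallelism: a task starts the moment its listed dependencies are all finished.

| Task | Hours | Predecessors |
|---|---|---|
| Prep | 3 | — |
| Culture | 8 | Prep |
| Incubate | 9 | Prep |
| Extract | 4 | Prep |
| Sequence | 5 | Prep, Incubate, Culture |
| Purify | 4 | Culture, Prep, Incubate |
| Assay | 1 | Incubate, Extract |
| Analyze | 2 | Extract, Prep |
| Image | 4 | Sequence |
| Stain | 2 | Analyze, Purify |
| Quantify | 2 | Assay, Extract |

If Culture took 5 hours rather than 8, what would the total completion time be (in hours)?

21

The binding path is Prep→Incubate→Sequence→Image = 3+9+5+4 = 21; finish at 21 hours.
The longest path through Culture is only 20 hours, so Culture has float 1.
That remains the longest chain; total 21 hours.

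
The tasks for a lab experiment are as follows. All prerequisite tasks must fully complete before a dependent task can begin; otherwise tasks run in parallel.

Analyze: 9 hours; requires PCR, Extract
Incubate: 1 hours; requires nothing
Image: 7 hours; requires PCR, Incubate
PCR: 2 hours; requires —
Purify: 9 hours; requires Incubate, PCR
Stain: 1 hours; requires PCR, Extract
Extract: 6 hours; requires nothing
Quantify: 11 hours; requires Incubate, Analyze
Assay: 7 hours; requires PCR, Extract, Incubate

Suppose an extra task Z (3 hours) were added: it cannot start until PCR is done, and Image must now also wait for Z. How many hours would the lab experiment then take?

Originally the lab experiment takes 26 hours.
With Z inserted, Image now waits for max(PCR, Incubate, Z).
New critical path: Extract→Analyze→Quantify = 6+9+11 = 26 ⇒ 26 hours.

26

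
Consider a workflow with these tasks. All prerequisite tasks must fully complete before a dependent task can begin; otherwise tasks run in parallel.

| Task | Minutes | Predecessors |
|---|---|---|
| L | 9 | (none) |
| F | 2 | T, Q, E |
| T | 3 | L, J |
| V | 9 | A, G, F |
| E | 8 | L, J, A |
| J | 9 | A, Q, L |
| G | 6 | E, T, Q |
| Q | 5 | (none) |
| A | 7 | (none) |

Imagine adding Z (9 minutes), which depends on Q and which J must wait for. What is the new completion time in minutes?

46

Originally the job takes 41 minutes.
With Z inserted, J now waits for max(A, Q, L, Z).
New critical path: Q→Z→J→E→G→V = 5+9+9+8+6+9 = 46 ⇒ 46 minutes.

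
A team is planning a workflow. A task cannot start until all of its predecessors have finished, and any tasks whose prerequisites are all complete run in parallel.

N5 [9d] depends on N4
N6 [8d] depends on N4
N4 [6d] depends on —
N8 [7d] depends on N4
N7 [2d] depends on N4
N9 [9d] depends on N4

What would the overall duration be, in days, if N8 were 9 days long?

Critical path before the change: N4→N5 = 6+9 = 15 giving 15 days.
The longest path through N8 is only 13 days, so N8 has float 2.
The critical path is still N4→N5; finish is now 15 days.

15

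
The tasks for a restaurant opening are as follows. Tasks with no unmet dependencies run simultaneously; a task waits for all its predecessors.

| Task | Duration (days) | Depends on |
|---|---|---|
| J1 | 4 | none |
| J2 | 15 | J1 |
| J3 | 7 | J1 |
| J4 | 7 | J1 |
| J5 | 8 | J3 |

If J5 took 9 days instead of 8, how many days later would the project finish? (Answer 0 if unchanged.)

The binding path is J1→J3→J5 = 4+7+8 = 19; finish at 19 days.
J5 is on the critical path; changing it to 9 makes that path 20 days.
The critical path is still J1→J3→J5; finish is now 20 days.
Change in finish: 20 − 19 = +1 days.

1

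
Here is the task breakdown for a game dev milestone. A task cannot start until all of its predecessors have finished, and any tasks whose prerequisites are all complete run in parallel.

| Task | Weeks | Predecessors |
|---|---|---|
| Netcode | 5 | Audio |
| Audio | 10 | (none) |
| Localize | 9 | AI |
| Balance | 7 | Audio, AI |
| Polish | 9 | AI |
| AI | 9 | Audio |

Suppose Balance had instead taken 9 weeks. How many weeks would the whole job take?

28

Baseline: Audio→AI→Polish = 10+9+9 = 28 → 28 weeks.
The longest path through Balance is only 26 weeks, so Balance has float 2.
Now Audio→AI→Balance = 10+9+9 = 28 is longest, so the finish becomes 28 weeks.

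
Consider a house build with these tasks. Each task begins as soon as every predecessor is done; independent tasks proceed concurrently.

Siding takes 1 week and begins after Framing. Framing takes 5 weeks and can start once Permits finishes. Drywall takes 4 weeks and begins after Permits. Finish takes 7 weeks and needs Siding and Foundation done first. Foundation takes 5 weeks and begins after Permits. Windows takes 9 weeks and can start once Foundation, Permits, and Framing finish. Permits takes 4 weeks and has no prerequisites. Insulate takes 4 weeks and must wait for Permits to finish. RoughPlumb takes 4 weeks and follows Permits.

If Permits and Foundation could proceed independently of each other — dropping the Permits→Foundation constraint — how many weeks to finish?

18

Before: longest chain Permits→Foundation→Windows = 4+5+9 = 18, finish 18.
Without Permits→Foundation, Foundation's earliest start moves from 4 to 0.
New critical path: Permits→Framing→Windows = 4+5+9 = 18 ⇒ 18 weeks.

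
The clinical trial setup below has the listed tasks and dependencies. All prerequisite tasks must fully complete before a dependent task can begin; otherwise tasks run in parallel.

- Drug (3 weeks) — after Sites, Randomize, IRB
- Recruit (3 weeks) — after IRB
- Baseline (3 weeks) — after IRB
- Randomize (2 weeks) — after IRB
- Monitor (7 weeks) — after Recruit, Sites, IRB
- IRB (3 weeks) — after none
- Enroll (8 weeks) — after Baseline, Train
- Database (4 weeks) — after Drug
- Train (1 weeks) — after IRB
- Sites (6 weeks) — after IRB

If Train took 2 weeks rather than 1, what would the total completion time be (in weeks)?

Critical path before the change: IRB→Sites→Drug→Database = 3+6+3+4 = 16 giving 16 weeks.
Train is off the critical path — its longest chain is 12 weeks, giving 4 of slack.
No other chain overtakes it, so the finish is 16 weeks.

16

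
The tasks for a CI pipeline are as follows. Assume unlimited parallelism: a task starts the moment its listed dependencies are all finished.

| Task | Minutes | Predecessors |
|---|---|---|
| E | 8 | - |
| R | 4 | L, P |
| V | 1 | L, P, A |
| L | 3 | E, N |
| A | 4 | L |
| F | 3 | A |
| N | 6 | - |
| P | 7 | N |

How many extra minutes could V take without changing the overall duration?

2

Critical path: E→L→A→F = 8+3+4+3 = 18, so the finish is 18 minutes.
The longest chain containing V totals 16 minutes.
Slack of V = 17 − 15 = 2 minutes.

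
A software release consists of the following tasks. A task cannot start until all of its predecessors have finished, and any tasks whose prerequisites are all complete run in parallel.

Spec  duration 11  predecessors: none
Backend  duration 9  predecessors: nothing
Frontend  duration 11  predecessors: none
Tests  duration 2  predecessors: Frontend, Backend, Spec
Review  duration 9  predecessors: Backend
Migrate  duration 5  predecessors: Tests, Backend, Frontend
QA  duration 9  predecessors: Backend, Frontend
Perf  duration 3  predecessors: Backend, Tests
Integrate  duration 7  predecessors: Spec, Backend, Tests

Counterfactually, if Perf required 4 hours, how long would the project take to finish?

20

As given, the longest chain is Spec→Tests→Integrate = 11+2+7 = 20, so the finish is 20 hours.
The longest path through Perf is only 16 hours, so Perf has float 4.
No other chain overtakes it, so the finish is 20 hours.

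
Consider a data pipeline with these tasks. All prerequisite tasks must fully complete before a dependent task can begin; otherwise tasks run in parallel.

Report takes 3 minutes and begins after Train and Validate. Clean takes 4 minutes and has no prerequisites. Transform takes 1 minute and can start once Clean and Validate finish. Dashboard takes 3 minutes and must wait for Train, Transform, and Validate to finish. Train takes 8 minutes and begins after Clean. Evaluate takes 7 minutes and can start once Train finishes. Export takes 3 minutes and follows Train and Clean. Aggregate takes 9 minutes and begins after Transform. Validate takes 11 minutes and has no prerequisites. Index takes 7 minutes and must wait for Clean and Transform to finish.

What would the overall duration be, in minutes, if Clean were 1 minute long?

21

Critical path before the change: Validate→Transform→Aggregate = 11+1+9 = 21 giving 21 minutes.
Clean is off the critical path — its longest chain is 19 minutes, giving 2 of slack.
The critical path is still Validate→Transform→Aggregate; finish is now 21 minutes.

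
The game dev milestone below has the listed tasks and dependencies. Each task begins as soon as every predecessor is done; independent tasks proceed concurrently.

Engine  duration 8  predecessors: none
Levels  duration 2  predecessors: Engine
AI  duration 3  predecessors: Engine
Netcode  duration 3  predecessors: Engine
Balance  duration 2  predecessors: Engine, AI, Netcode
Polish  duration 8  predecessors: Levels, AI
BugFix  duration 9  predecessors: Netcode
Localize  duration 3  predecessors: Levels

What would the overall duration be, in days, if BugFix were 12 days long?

Actual critical path: Engine→Netcode→BugFix = 8+3+9 = 20 ⇒ 20 days.
BugFix lies on that path, so at 12 days the path becomes 23 days.
That remains the longest chain; total 23 days.

23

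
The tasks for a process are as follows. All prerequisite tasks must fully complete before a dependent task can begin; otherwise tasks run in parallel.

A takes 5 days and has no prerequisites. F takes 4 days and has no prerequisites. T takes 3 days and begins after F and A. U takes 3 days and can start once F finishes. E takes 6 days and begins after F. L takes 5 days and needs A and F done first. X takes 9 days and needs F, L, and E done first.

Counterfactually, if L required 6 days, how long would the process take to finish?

20

The binding path is A→L→X = 5+5+9 = 19; finish at 19 days.
L is on the critical path; changing it to 6 makes that path 20 days.
The critical path is still A→L→X; finish is now 20 days.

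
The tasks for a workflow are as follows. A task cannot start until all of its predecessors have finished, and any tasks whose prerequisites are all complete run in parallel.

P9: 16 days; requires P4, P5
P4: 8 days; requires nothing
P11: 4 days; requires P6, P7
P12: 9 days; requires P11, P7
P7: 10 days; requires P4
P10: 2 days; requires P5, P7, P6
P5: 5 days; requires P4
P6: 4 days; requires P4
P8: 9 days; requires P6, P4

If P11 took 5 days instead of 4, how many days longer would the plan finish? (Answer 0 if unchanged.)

The binding path is P4→P7→P11→P12 = 8+10+4+9 = 31; finish at 31 days.
P11 is on the critical path; changing it to 5 makes that path 32 days.
That remains the longest chain; total 32 days.
Change in finish: 32 − 31 = +1 days.

1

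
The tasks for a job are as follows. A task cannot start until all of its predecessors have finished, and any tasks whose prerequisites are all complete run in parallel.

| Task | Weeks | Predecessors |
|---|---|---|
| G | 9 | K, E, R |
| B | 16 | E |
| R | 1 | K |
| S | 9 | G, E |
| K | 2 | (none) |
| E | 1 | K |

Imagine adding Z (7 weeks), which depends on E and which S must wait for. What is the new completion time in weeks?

Originally the project takes 21 weeks.
With Z inserted, S now waits for max(G, E, Z).
New critical path: K→R→G→S = 2+1+9+9 = 21 ⇒ 21 weeks.

21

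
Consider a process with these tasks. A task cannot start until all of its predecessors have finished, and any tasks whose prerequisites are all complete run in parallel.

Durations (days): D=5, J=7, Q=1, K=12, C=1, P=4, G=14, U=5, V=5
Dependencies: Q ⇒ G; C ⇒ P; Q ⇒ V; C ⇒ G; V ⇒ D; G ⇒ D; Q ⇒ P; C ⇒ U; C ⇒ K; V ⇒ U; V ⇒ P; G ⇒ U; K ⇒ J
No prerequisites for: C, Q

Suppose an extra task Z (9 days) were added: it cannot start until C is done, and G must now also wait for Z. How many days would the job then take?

Originally the job takes 20 days.
With Z inserted, G now waits for max(Q, C, Z).
New critical path: C→Z→G→D = 1+9+14+5 = 29 ⇒ 29 days.

29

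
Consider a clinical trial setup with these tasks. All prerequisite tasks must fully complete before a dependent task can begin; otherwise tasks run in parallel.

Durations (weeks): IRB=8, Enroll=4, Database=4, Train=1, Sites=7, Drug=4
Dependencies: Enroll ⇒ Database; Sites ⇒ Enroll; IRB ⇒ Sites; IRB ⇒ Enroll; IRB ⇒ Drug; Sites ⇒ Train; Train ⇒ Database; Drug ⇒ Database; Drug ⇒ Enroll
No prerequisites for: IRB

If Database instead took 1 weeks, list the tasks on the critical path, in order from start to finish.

Actual critical path: IRB→Sites→Enroll→Database = 8+7+4+4 = 23 ⇒ 23 weeks.
Database is on the critical path; changing it to 1 makes that path 20 weeks.
No other chain overtakes it, so the finish is 20 weeks.

IRB, Sites, Enroll, Database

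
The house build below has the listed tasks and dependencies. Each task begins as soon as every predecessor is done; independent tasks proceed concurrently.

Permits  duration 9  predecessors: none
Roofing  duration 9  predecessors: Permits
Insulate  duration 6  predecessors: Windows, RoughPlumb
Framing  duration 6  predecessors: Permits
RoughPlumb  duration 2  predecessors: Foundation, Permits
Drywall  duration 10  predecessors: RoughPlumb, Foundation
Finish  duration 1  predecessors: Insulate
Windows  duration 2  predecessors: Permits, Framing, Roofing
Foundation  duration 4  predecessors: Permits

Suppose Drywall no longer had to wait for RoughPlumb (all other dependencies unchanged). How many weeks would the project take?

27

Original critical path: Permits→Roofing→Windows→Insulate→Finish = 9+9+2+6+1 = 27 ⇒ 27 weeks.
Without RoughPlumb→Drywall, Drywall's earliest start moves from 15 to 13.
After: Permits→Roofing→Windows→Insulate→Finish = 9+9+2+6+1 = 27 → 27 weeks.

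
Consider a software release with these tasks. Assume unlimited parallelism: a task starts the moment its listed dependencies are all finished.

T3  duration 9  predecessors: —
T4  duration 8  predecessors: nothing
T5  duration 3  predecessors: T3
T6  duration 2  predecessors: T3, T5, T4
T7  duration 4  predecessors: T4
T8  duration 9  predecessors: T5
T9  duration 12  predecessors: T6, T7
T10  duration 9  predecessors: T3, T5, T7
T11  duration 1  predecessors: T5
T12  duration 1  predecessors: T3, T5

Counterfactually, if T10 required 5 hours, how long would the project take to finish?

Actual critical path: T3→T5→T6→T9 = 9+3+2+12 = 26 ⇒ 26 hours.
T10 has 5 hours of float (longest path through it is 21).
That remains the longest chain; total 26 hours.

26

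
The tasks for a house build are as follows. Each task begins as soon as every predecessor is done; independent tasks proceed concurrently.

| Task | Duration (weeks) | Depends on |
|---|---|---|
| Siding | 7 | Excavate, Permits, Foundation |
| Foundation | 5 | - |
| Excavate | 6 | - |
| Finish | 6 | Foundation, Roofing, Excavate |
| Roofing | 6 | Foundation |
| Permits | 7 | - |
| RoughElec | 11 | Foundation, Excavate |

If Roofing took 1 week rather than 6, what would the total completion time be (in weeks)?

17

As given, the longest chain is Foundation→Roofing→Finish = 5+6+6 = 17, so the finish is 17 weeks.
Since Roofing is critical, the -5 change carries straight to that chain (now 12 weeks).
New critical path: Excavate→RoughElec = 6+11 = 17 ⇒ 17 weeks.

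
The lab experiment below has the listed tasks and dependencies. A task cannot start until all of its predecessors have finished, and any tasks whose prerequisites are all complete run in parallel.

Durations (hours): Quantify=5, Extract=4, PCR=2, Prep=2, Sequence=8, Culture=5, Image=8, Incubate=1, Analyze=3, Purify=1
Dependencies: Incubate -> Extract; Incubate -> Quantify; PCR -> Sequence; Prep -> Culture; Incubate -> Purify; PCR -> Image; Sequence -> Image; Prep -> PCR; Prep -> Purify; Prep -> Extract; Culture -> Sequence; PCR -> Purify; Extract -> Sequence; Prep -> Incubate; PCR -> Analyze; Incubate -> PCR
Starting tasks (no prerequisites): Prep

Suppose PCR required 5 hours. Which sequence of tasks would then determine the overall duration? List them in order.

Prep, Incubate, PCR, Sequence, Image

Baseline: Prep→Culture→Sequence→Image = 2+5+8+8 = 23 → 23 hours.
The longest path through PCR is only 21 hours, so PCR has float 2.
Now Prep→Incubate→PCR→Sequence→Image = 2+1+5+8+8 = 24 is longest, so the finish becomes 24 hours.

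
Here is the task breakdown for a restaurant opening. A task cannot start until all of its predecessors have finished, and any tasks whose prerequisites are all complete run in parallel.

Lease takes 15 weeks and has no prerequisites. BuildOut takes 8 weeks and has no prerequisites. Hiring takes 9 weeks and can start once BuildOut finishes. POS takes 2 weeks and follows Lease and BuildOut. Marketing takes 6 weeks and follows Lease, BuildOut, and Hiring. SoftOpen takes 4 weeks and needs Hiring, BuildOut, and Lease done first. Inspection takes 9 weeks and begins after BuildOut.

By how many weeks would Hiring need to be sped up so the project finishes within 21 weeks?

Current finish: 23 weeks; target: 21.
Hiring is on every critical path, so each week cut from Hiring cuts the finish by one (this holds down to a finish of 21).
Need 23 − 21 = 2 weeks off Hiring → Hiring becomes 7 weeks, finish becomes 21.

2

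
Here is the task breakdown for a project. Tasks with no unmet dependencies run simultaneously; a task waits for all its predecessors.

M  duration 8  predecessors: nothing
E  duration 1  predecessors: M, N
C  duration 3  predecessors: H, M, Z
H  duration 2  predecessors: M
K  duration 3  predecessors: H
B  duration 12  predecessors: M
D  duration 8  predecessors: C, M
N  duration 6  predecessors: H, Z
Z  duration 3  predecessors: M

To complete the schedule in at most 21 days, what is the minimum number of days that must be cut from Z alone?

1

Current finish: 22 days; target: 21.
Z is on every critical path, so each day cut from Z cuts the finish by one (this holds down to a finish of 21).
Need 22 − 21 = 1 day off Z → Z becomes 2 days, finish becomes 21.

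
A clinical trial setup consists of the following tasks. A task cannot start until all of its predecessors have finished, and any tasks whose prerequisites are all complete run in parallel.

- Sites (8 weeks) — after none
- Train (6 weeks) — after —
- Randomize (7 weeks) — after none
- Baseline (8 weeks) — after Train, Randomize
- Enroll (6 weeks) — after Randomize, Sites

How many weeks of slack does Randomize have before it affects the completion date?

0

Randomize→Baseline = 7+8 = 15 sets the makespan at 15 weeks.
Randomize finishes as early as 7 and must finish by 7.
Slack of Randomize = 0 − 0 = 0 weeks.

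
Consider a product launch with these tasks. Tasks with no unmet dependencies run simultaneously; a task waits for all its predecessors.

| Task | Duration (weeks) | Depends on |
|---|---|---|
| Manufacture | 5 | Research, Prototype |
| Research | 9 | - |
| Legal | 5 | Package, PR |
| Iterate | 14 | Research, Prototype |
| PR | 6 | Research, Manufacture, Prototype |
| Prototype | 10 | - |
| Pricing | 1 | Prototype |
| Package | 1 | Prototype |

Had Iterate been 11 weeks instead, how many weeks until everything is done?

26

Critical path before the change: Prototype→Manufacture→PR→Legal = 10+5+6+5 = 26 giving 26 weeks.
Iterate has 2 weeks of float (longest path through it is 24).
The critical path is still Prototype→Manufacture→PR→Legal; finish is now 26 weeks.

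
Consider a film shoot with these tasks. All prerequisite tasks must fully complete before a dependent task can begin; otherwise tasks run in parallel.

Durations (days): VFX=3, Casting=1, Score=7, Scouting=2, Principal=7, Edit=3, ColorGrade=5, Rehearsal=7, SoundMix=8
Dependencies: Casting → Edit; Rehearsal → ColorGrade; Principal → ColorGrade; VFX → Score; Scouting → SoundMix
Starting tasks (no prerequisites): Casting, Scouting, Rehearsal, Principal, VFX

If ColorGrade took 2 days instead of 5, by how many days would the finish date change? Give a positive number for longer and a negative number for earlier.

-2

The binding path is Rehearsal→ColorGrade = 7+5 = 12; finish at 12 days.
ColorGrade lies on that path, so at 2 days the path becomes 9 days.
The binding chain switches to Scouting→SoundMix = 2+8 = 10; finish 10 days.
Change in finish: 10 − 12 = -2 days.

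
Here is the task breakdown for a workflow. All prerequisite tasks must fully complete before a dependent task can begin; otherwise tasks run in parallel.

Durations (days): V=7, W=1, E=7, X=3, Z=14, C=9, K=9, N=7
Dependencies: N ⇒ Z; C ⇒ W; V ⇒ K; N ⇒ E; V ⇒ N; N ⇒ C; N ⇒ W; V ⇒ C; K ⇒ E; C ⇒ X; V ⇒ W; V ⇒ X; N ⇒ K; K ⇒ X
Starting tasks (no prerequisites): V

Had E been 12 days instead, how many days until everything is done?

Actual critical path: V→N→K→E = 7+7+9+7 = 30 ⇒ 30 days.
E lies on that path, so at 12 days the path becomes 35 days.
That remains the longest chain; total 35 days.

35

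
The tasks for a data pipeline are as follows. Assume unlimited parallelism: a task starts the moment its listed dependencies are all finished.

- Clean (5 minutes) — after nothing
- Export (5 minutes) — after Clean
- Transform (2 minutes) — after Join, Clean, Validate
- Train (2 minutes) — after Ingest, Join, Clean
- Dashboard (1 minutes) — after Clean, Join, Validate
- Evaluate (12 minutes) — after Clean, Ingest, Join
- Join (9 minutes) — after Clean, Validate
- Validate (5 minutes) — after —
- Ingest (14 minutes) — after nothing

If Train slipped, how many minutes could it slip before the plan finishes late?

The longest chain is Ingest→Evaluate = 14+12 = 26; overall finish 26 minutes.
The longest chain containing Train totals 16 minutes.
So Train can slip 26 − 16 = 10 minutes.

10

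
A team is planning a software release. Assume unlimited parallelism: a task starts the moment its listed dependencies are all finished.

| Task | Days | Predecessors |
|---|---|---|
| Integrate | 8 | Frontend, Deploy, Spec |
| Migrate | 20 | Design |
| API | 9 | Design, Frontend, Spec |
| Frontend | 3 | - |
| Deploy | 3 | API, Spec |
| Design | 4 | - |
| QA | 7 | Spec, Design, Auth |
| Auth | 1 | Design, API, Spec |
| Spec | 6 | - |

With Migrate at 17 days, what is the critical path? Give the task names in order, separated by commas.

Critical path before the change: Spec→API→Deploy→Integrate = 6+9+3+8 = 26 giving 26 days.
The longest path through Migrate is only 24 days, so Migrate has float 2.
No other chain overtakes it, so the finish is 26 days.

Spec, API, Deploy, Integrate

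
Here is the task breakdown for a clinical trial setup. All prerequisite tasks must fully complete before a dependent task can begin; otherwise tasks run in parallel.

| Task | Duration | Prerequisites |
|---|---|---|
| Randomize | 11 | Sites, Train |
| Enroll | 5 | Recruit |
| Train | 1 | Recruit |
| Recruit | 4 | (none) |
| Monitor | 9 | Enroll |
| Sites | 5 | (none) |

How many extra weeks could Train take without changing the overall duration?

2

Recruit→Enroll→Monitor = 4+5+9 = 18 sets the makespan at 18 weeks.
Longest path through Train: 16 weeks (earliest finish 5, latest finish 7).
So Train can slip 7 − 5 = 2 weeks.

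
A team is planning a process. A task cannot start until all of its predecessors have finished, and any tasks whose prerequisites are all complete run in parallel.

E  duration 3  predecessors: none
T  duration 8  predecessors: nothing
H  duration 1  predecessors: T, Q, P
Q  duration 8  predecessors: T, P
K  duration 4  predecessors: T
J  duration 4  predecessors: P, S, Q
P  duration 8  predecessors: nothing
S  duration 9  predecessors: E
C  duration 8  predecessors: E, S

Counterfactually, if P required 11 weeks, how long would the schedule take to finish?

Critical path before the change: P→Q→J = 8+8+4 = 20 giving 20 weeks.
Since P is critical, the +3 change carries straight to that chain (now 23 weeks).
No other chain overtakes it, so the finish is 23 weeks.

23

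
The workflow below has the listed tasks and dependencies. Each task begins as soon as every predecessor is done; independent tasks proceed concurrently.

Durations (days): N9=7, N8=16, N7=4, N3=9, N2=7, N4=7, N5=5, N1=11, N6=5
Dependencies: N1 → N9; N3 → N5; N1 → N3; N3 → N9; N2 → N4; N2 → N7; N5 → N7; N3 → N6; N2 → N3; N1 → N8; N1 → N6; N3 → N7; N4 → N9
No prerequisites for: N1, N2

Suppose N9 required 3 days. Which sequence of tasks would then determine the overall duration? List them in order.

N1, N3, N5, N7

As given, the longest chain is N1→N3→N5→N7 = 11+9+5+4 = 29, so the finish is 29 days.
N9 has 2 days of float (longest path through it is 27).
That remains the longest chain; total 29 days.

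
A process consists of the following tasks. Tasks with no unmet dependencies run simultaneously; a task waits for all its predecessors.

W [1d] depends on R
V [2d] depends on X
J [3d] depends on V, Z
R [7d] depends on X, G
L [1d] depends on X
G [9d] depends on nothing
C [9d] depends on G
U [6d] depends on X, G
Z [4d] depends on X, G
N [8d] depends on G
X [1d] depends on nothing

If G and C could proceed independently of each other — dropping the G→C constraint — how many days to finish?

With the dependency in place, G→C = 9+9 = 18 sets the finish at 18 days.
Without G→C, C's earliest start moves from 9 to 0.
The longest chain is now G→N = 9+8 = 17, so the project takes 17 days.

17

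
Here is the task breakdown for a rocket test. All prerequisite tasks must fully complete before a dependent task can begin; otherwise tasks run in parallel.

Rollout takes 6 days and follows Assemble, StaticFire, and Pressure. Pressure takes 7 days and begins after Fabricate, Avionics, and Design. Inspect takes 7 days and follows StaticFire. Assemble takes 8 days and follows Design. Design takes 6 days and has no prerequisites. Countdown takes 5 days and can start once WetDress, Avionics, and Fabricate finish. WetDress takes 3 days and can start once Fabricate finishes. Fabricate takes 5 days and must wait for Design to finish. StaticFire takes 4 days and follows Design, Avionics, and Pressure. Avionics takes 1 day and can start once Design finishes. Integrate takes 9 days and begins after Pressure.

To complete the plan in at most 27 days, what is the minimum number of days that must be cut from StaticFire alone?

2

Current finish: 29 days; target: 27.
StaticFire is on every critical path, so each day cut from StaticFire cuts the finish by one (this holds down to a finish of 27).
Need 29 − 27 = 2 days off StaticFire → StaticFire becomes 2 days, finish becomes 27.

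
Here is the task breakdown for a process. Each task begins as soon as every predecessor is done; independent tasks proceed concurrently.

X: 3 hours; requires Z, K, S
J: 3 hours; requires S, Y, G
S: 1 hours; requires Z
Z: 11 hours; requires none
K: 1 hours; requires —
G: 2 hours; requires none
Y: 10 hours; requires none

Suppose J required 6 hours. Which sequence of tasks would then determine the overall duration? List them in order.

Z, S, J

The binding path is Z→S→J = 11+1+3 = 15; finish at 15 hours.
J lies on that path, so at 6 hours the path becomes 18 hours.
No other chain overtakes it, so the finish is 18 hours.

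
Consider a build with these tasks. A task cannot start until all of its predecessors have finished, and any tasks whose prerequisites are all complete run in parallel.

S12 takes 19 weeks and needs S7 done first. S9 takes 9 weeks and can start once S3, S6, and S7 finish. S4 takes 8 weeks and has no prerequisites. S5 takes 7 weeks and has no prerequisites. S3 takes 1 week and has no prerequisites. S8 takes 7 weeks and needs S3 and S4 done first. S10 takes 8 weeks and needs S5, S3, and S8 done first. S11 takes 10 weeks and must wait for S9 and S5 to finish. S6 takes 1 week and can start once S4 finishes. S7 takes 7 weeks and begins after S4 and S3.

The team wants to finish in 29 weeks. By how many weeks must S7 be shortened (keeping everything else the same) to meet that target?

5

Current finish: 34 weeks; target: 29.
S7 is on every critical path, so each week cut from S7 cuts the finish by one (this holds down to a finish of 28).
Need 34 − 29 = 5 weeks off S7 → S7 becomes 2 weeks, finish becomes 29.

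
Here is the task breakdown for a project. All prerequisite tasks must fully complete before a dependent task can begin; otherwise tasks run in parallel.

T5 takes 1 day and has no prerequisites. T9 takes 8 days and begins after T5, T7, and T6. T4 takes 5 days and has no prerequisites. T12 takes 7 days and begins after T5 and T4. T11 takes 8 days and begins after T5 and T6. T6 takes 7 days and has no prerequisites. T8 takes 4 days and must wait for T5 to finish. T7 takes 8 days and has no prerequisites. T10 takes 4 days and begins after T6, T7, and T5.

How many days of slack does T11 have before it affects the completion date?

1

The longest chain is T7→T9 = 8+8 = 16; overall finish 16 days.
Longest path through T11: 15 days (earliest finish 15, latest finish 16).
So T11 can slip 16 − 15 = 1 day.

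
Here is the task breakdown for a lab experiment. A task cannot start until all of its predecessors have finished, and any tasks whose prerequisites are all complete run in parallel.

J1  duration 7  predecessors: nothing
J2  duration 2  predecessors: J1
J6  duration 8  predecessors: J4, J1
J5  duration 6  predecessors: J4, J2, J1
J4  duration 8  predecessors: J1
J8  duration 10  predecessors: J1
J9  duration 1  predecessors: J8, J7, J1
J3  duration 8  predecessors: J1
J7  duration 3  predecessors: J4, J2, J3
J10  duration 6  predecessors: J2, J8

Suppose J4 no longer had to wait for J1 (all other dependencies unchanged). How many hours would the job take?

23

Before: longest chain J1→J4→J6 = 7+8+8 = 23, finish 23.
Without J1→J4, J4's earliest start moves from 7 to 0.
The longest chain is now J1→J8→J10 = 7+10+6 = 23, so the job takes 23 hours.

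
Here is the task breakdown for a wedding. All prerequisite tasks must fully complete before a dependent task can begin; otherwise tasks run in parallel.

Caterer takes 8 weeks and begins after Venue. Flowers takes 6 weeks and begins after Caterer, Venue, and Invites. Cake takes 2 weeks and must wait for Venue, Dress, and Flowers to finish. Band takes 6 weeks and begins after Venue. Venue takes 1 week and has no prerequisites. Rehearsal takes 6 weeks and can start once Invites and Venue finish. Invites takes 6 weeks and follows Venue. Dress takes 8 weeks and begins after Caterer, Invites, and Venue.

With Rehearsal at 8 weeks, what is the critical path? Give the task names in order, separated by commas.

Actual critical path: Venue→Caterer→Dress→Cake = 1+8+8+2 = 19 ⇒ 19 weeks.
Rehearsal has 6 weeks of float (longest path through it is 13).
The critical path is still Venue→Caterer→Dress→Cake; finish is now 19 weeks.

Venue, Caterer, Dress, Cake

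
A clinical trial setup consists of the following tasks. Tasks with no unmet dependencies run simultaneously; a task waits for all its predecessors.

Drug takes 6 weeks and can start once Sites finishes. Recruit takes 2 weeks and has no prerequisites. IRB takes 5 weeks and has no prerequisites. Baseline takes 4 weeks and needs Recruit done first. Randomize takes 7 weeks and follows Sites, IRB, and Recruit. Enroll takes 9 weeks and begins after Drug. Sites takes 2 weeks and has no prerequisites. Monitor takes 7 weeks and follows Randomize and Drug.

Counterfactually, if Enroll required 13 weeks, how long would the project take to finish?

The binding path is IRB→Randomize→Monitor = 5+7+7 = 19; finish at 19 weeks.
Enroll is off the critical path — its longest chain is 17 weeks, giving 2 of slack.
Now Sites→Drug→Enroll = 2+6+13 = 21 is longest, so the finish becomes 21 weeks.

21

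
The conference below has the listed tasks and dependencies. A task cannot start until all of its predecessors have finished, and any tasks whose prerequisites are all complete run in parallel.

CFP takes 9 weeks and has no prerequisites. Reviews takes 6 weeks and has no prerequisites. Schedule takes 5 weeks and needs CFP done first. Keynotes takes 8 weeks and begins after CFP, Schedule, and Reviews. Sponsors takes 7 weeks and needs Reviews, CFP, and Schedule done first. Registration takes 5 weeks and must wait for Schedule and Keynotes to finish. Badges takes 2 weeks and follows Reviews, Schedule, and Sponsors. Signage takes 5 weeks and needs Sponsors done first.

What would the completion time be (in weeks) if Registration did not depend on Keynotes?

26

Before: longest chain CFP→Schedule→Keynotes→Registration = 9+5+8+5 = 27, finish 27.
Without Keynotes→Registration, Registration's earliest start moves from 22 to 14.
New critical path: CFP→Schedule→Sponsors→Signage = 9+5+7+5 = 26 ⇒ 26 weeks.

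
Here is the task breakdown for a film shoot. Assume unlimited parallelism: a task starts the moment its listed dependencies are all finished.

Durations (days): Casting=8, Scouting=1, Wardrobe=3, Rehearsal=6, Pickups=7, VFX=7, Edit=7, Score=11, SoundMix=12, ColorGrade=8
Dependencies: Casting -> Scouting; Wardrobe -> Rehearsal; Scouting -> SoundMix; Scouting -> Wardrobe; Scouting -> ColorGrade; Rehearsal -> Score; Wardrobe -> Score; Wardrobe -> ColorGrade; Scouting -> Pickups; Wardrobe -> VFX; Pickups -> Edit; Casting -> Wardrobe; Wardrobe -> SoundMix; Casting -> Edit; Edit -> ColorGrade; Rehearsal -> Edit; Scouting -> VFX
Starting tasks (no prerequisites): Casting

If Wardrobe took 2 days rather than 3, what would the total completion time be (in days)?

The binding path is Casting→Scouting→Wardrobe→Rehearsal→Edit→ColorGrade = 8+1+3+6+7+8 = 33; finish at 33 days.
Wardrobe lies on that path, so at 2 days the path becomes 32 days.
The critical path is still Casting→Scouting→Wardrobe→Rehearsal→Edit→ColorGrade; finish is now 32 days.

32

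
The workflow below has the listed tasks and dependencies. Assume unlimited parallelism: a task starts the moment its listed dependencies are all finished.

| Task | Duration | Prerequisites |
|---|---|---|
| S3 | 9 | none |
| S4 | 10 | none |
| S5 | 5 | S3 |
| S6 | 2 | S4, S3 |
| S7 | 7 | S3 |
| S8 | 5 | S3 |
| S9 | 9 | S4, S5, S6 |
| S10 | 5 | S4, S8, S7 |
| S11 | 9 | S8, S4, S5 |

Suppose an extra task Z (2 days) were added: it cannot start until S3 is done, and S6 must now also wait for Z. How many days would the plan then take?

Originally the plan takes 23 days.
With Z inserted, S6 now waits for max(S4, S3, Z).
New critical path: S3→S5→S9 = 9+5+9 = 23 ⇒ 23 days.

23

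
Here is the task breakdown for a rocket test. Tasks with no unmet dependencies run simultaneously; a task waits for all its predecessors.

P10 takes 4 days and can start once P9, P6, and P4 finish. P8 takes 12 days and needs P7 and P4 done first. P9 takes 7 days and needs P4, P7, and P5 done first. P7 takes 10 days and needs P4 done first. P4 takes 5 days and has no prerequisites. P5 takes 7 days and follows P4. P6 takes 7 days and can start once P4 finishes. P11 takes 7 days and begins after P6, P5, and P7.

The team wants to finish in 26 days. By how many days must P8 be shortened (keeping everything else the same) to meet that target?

1

Current finish: 27 days; target: 26.
P8 is on every critical path, so each day cut from P8 cuts the finish by one (this holds down to a finish of 26).
Need 27 − 26 = 1 day off P8 → P8 becomes 11 days, finish becomes 26.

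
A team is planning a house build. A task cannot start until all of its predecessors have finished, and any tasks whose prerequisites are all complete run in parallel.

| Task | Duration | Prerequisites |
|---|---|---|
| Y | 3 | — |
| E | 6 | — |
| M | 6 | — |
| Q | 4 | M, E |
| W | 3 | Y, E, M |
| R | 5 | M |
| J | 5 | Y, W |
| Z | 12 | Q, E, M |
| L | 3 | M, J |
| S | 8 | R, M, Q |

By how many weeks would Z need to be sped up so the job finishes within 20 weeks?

Current finish: 22 weeks; target: 20.
Z is on every critical path, so each week cut from Z cuts the finish by one (this holds down to a finish of 19).
Need 22 − 20 = 2 weeks off Z → Z becomes 10 weeks, finish becomes 20.

2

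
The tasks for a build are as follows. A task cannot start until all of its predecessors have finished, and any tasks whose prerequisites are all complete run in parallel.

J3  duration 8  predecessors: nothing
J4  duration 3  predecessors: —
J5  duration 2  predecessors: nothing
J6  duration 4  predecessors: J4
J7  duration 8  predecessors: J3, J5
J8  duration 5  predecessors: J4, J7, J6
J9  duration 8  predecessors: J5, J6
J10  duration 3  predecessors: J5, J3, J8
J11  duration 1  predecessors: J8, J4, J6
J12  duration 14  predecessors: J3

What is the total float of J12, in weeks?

2

J3→J7→J8→J10 = 8+8+5+3 = 24 sets the makespan at 24 weeks.
Longest path through J12: 22 weeks (earliest finish 22, latest finish 24).
So J12 can slip 24 − 22 = 2 weeks.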